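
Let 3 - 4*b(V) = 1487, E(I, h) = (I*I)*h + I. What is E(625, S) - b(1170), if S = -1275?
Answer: -498045879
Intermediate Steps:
E(I, h) = I + h*I² (E(I, h) = I²*h + I = h*I² + I = I + h*I²)
b(V) = -371 (b(V) = ¾ - ¼*1487 = ¾ - 1487/4 = -371)
E(625, S) - b(1170) = 625*(1 + 625*(-1275)) - 1*(-371) = 625*(1 - 796875) + 371 = 625*(-796874) + 371 = -498046250 + 371 = -498045879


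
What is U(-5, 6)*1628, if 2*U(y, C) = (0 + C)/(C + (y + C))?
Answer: 4884/7 ≈ 697.71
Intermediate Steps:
U(y, C) = C/(2*(y + 2*C)) (U(y, C) = ((0 + C)/(C + (y + C)))/2 = (C/(C + (C + y)))/2 = (C/(y + 2*C))/2 = C/(2*(y + 2*C)))
U(-5, 6)*1628 = ((1/2)*6/(-5 + 2*6))*1628 = ((1/2)*6/(-5 + 12))*1628 = ((1/2)*6/7)*1628 = ((1/2)*6*(1/7))*1628 = (3/7)*1628 = 4884/7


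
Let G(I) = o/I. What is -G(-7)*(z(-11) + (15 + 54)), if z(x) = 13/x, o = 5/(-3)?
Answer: -3730/231 ≈ -16.147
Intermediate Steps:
o = -5/3 (o = 5*(-⅓) = -5/3 ≈ -1.6667)
G(I) = -5/(3*I)
-G(-7)*(z(-11) + (15 + 54)) = -(-5/3/(-7))*(13/(-11) + (15 + 54)) = -(-5/3*(-⅐))*(13*(-1/11) + 69) = -5*(-13/11 + 69)/21 = -5*746/(21*11) = -1*3730/231 = -3730/231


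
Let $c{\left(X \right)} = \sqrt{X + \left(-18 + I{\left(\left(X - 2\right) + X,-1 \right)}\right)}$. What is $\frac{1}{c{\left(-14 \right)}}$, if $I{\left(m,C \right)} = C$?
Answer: $- \frac{i \sqrt{33}}{33} \approx - 0.17408 i$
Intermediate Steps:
$c{\left(X \right)} = \sqrt{-19 + X}$ ($c{\left(X \right)} = \sqrt{X - 19} = \sqrt{-19 + X}$)
$\frac{1}{c{\left(-14 \right)}} = \frac{1}{\sqrt{-19 - 14}} = \frac{1}{\sqrt{-33}} = \frac{1}{i \sqrt{33}} = - \frac{i \sqrt{33}}{33}$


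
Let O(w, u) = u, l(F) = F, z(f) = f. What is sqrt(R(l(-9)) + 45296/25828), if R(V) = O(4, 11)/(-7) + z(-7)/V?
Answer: sqrt(17653011838)/135597 ≈ 0.97985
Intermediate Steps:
R(V) = -11/7 - 7/V (R(V) = 11/(-7) - 7/V = 11*(-1/7) - 7/V = -11/7 - 7/V)
sqrt(R(l(-9)) + 45296/25828) = sqrt((-11/7 - 7/(-9)) + 45296/25828) = sqrt((-11/7 - 7*(-1/9)) + 45296*(1/25828)) = sqrt((-11/7 + 7/9) + 11324/6457) = sqrt(-50/63 + 11324/6457) = sqrt(390562/406791) = sqrt(17653011838)/135597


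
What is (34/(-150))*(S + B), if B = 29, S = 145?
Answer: -986/25 ≈ -39.440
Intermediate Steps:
(34/(-150))*(S + B) = (34/(-150))*(145 + 29) = (34*(-1/150))*174 = -17/75*174 = -986/25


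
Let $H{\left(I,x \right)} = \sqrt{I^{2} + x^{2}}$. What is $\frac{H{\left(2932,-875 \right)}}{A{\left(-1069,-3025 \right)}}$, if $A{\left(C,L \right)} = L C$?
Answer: $\frac{\sqrt{9362249}}{3233725} \approx 0.00094621$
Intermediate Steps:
$A{\left(C,L \right)} = C L$
$\frac{H{\left(2932,-875 \right)}}{A{\left(-1069,-3025 \right)}} = \frac{\sqrt{2932^{2} + \left(-875\right)^{2}}}{\left(-1069\right) \left(-3025\right)} = \frac{\sqrt{8596624 + 765625}}{3233725} = \sqrt{9362249} \cdot \frac{1}{3233725} = \frac{\sqrt{9362249}}{3233725}$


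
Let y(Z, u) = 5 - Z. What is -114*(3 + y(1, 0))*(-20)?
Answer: 15960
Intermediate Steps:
-114*(3 + y(1, 0))*(-20) = -114*(3 + (5 - 1*1))*(-20) = -114*(3 + (5 - 1))*(-20) = -114*(3 + 4)*(-20) = -798*(-20) = -114*(-140) = 15960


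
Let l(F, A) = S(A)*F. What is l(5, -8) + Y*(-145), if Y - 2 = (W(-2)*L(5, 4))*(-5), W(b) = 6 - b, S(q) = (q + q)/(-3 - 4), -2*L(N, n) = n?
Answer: -83150/7 ≈ -11879.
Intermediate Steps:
L(N, n) = -n/2
S(q) = -2*q/7 (S(q) = (2*q)/(-7) = (2*q)*(-⅐) = -2*q/7)
l(F, A) = -2*A*F/7 (l(F, A) = (-2*A/7)*F = -2*A*F/7)
Y = 82 (Y = 2 + ((6 - 1*(-2))*(-½*4))*(-5) = 2 + ((6 + 2)*(-2))*(-5) = 2 + (8*(-2))*(-5) = 2 - 16*(-5) = 2 + 80 = 82)
l(5, -8) + Y*(-145) = -2/7*(-8)*5 + 82*(-145) = 80/7 - 11890 = -83150/7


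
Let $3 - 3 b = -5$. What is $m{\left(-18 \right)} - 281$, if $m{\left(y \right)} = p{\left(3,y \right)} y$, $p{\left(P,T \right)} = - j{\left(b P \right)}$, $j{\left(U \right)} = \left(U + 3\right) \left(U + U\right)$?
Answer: $2887$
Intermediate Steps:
$b = \frac{8}{3}$ ($b = 1 - - \frac{5}{3} = 1 + \frac{5}{3} = \frac{8}{3} \approx 2.6667$)
$j{\left(U \right)} = 2 U \left(3 + U\right)$ ($j{\left(U \right)} = \left(3 + U\right) 2 U = 2 U \left(3 + U\right)$)
$p{\left(P,T \right)} = - \frac{16 P \left(3 + \frac{8 P}{3}\right)}{3}$ ($p{\left(P,T \right)} = - 2 \frac{8 P}{3} \left(3 + \frac{8 P}{3}\right) = - \frac{16 P \left(3 + \frac{8 P}{3}\right)}{3}$)
$m{\left(y \right)} = - 176 y$ ($m{\left(y \right)} = \left(- \frac{16}{9}\right) 3 \left(9 + 8 \cdot 3\right) y = \left(- \frac{16}{9}\right) 3 \left(9 + 24\right) y = \left(- \frac{16}{9}\right) 3 \cdot 33 y = - 176 y$)
$m{\left(-18 \right)} - 281 = \left(-176\right) \left(-18\right) - 281 = 3168 - 281 = 2887$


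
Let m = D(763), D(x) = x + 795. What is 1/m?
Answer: 1/1558 ≈ 0.00064185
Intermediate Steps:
D(x) = 795 + x
m = 1558 (m = 795 + 763 = 1558)
1/m = 1/1558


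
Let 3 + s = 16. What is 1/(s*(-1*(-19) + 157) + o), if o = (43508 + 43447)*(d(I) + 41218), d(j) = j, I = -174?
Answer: 1/3568983308 ≈ 2.8019e-10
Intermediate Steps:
s = 13 (s = -3 + 16 = 13)
o = 3568981020 (o = (43508 + 43447)*(-174 + 41218) = 86955*41044 = 3568981020)
1/(s*(-1*(-19) + 157) + o) = 1/(13*(-1*(-19) + 157) + 3568981020) = 1/(13*(19 + 157) + 3568981020) = 1/(13*176 + 3568981020) = 1/(2288 + 3568981020) = 1/3568983308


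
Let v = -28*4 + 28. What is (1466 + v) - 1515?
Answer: -133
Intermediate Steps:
v = -84 (v = -112 + 28 = -84)
(1466 + v) - 1515 = (1466 - 84) - 1515 = 1382 - 1515 = -133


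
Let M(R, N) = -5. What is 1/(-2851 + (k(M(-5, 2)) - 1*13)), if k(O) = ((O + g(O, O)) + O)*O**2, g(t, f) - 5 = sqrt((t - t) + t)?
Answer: -2989/8937246 - 25*I*sqrt(5)/8937246 ≈ -0.00033444 - 6.2549e-6*I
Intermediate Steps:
g(t, f) = 5 + sqrt(t) (g(t, f) = 5 + sqrt((t - t) + t) = 5 + sqrt(0 + t) = 5 + sqrt(t))
k(O) = O**2*(5 + sqrt(O) + 2*O) (k(O) = ((O + (5 + sqrt(O))) + O)*O**2 = ((5 + O + sqrt(O)) + O)*O**2 = (5 + sqrt(O) + 2*O)*O**2 = O**2*(5 + sqrt(O) + 2*O))
1/(-2851 + (k(M(-5, 2)) - 1*13)) = 1/(-2851 + ((-5)**2*(5 + sqrt(-5) + 2*(-5)) - 1*13)) = 1/(-2851 + (25*(5 + I*sqrt(5) - 10) - 13)) = 1/(-2851 + (25*(-5 + I*sqrt(5)) - 13)) = 1/(-2851 + ((-125 + 25*I*sqrt(5)) - 13)) = 1/(-2851 + (-138 + 25*I*sqrt(5))) = 1/(-2989 + 25*I*sqrt(5))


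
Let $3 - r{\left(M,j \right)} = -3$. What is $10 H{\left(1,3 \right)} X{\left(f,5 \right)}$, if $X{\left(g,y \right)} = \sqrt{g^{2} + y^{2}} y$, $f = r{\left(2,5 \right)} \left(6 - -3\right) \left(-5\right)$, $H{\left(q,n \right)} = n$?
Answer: $750 \sqrt{2917} \approx 40507.0$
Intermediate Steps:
$r{\left(M,j \right)} = 6$ ($r{\left(M,j \right)} = 3 - -3 = 3 + 3 = 6$)
$f = -270$ ($f = 6 \left(6 - -3\right) \left(-5\right) = 6 \left(6 + 3\right) \left(-5\right) = 6 \cdot 9 \left(-5\right) = 54 \left(-5\right) = -270$)
$X{\left(g,y \right)} = y \sqrt{g^{2} + y^{2}}$
$10 H{\left(1,3 \right)} X{\left(f,5 \right)} = 10 \cdot 3 \cdot 5 \sqrt{\left(-270\right)^{2} + 5^{2}} = 30 \cdot 5 \sqrt{72900 + 25} = 30 \cdot 5 \sqrt{72925} = 30 \cdot 5 \cdot 5 \sqrt{2917} = 30 \cdot 25 \sqrt{2917} = 750 \sqrt{2917}$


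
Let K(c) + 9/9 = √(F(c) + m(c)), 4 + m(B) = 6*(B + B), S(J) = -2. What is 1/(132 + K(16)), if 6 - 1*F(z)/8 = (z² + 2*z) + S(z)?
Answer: 131/19213 - 6*I*√57/19213 ≈ 0.0068183 - 0.0023577*I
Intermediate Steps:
m(B) = -4 + 12*B (m(B) = -4 + 6*(B + B) = -4 + 6*(2*B) = -4 + 12*B)
F(z) = 64 - 16*z - 8*z² (F(z) = 48 - 8*((z² + 2*z) - 2) = 48 - 8*(-2 + z² + 2*z) = 48 + (16 - 16*z - 8*z²) = 64 - 16*z - 8*z²)
K(c) = -1 + √(60 - 8*c² - 4*c) (K(c) = -1 + √((64 - 16*c - 8*c²) + (-4 + 12*c)) = -1 + √(60 - 8*c² - 4*c))
1/(132 + K(16)) = 1/(132 + (-1 + 2*√(15 - 1*16 - 2*16²))) = 1/(132 + (-1 + 2*√(15 - 16 - 2*256))) = 1/(132 + (-1 + 2*√(15 - 16 - 512))) = 1/(132 + (-1 + 2*√(-513))) = 1/(132 + (-1 + 2*(3*I*√57))) = 1/(132 + (-1 + 6*I*√57)) = 1/(131 + 6*I*√57)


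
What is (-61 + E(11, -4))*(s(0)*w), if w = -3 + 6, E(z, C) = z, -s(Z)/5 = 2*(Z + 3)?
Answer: 4500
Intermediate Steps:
s(Z) = -30 - 10*Z (s(Z) = -10*(Z + 3) = -10*(3 + Z) = -5*(6 + 2*Z) = -30 - 10*Z)
w = 3
(-61 + E(11, -4))*(s(0)*w) = (-61 + 11)*((-30 - 10*0)*3) = -50*(-30 + 0)*3 = -(-1500)*3 = -50*(-90) = 4500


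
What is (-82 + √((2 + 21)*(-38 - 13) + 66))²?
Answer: 5617 - 492*I*√123 ≈ 5617.0 - 5456.5*I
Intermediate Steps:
(-82 + √((2 + 21)*(-38 - 13) + 66))² = (-82 + √(23*(-51) + 66))² = (-82 + √(-1173 + 66))² = (-82 + √(-1107))² = (-82 + 3*I*√123)²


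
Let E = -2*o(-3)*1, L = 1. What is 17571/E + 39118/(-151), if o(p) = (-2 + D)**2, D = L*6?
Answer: -3904997/4832 ≈ -808.15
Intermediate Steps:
D = 6 (D = 1*6 = 6)
o(p) = 16 (o(p) = (-2 + 6)**2 = 4**2 = 16)
E = -32 (E = -2*16*1 = -32*1 = -32)
17571/E + 39118/(-151) = 17571/(-32) + 39118/(-151) = 17571*(-1/32) + 39118*(-1/151) = -17571/32 - 39118/151 = -3904997/4832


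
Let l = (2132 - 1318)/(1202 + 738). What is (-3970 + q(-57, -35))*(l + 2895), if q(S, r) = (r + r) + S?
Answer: -11506658029/970 ≈ -1.1863e+7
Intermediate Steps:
q(S, r) = S + 2*r (q(S, r) = 2*r + S = S + 2*r)
l = 407/970 (l = 814/1940 = 814*(1/1940) = 407/970 ≈ 0.41959)
(-3970 + q(-57, -35))*(l + 2895) = (-3970 + (-57 + 2*(-35)))*(407/970 + 2895) = (-3970 + (-57 - 70))*(2808557/970) = (-3970 - 127)*(2808557/970) = -4097*2808557/970 = -11506658029/970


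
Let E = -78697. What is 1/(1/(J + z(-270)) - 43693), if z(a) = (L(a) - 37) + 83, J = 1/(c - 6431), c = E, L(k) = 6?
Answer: -4426655/193413751787 ≈ -2.2887e-5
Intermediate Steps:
c = -78697
J = -1/85128 (J = 1/(-78697 - 6431) = 1/(-85128) = -1/85128 ≈ -1.1747e-5)
z(a) = 52 (z(a) = (6 - 37) + 83 = -31 + 83 = 52)
1/(1/(J + z(-270)) - 43693) = 1/(1/(-1/85128 + 52) - 43693) = 1/(1/(4426655/85128) - 43693) = 1/(85128/4426655 - 43693) = 1/(-193413751787/4426655) = -4426655/193413751787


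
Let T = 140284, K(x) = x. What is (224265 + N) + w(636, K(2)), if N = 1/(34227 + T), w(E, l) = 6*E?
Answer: 39802643392/174511 ≈ 2.2808e+5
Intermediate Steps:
N = 1/174511 (N = 1/(34227 + 140284) = 1/174511 ≈ 5.7303e-6)
(224265 + N) + w(636, K(2)) = (224265 + 1/174511) + 6*636 = 39136709416/174511 + 3816 = 39802643392/174511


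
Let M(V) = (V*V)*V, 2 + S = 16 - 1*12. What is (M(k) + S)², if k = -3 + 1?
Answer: 36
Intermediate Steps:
k = -2
S = 2 (S = -2 + (16 - 1*12) = -2 + (16 - 12) = -2 + 4 = 2)
M(V) = V³ (M(V) = V²*V = V³)
(M(k) + S)² = ((-2)³ + 2)² = (-8 + 2)² = (-6)² = 36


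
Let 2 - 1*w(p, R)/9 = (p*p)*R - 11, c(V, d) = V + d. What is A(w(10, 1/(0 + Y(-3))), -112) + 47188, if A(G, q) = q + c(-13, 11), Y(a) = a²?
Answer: 47074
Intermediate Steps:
w(p, R) = 117 - 9*R*p² (w(p, R) = 18 - 9*((p*p)*R - 11) = 18 - 9*(p²*R - 11) = 18 - 9*(R*p² - 11) = 18 - 9*(-11 + R*p²) = 18 + (99 - 9*R*p²) = 117 - 9*R*p²)
A(G, q) = -2 + q (A(G, q) = q + (-13 + 11) = q - 2 = -2 + q)
A(w(10, 1/(0 + Y(-3))), -112) + 47188 = (-2 - 112) + 47188 = -114 + 47188 = 47074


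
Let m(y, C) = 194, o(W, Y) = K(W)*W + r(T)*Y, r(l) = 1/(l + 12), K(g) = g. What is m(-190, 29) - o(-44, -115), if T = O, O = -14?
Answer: -3599/2 ≈ -1799.5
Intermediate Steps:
T = -14
r(l) = 1/(12 + l)
o(W, Y) = W**2 - Y/2 (o(W, Y) = W*W + Y/(12 - 14) = W**2 + Y/(-2) = W**2 - Y/2)
m(-190, 29) - o(-44, -115) = 194 - ((-44)**2 - 1/2*(-115)) = 194 - (1936 + 115/2) = 194 - 1*3987/2 = 194 - 3987/2 = -3599/2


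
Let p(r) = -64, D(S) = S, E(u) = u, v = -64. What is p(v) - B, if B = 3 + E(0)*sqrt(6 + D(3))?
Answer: -67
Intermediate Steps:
B = 3 (B = 3 + 0*sqrt(6 + 3) = 3 + 0*sqrt(9) = 3 + 0*3 = 3 + 0 = 3)
p(v) - B = -64 - 1*3 = -64 - 3 = -67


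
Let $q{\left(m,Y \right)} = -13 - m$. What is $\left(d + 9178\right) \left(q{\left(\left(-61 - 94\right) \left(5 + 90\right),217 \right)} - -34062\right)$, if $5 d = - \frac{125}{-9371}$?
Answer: $\frac{4194908490762}{9371} \approx 4.4765 \cdot 10^{8}$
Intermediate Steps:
$d = \frac{25}{9371}$ ($d = \frac{\left(-125\right) \frac{1}{-9371}}{5} = \frac{\left(-125\right) \left(- \frac{1}{9371}\right)}{5} = \frac{1}{5} \cdot \frac{125}{9371} = \frac{25}{9371} \approx 0.0026678$)
$\left(d + 9178\right) \left(q{\left(\left(-61 - 94\right) \left(5 + 90\right),217 \right)} - -34062\right) = \left(\frac{25}{9371} + 9178\right) \left(\left(-13 - \left(-61 - 94\right) \left(5 + 90\right)\right) - -34062\right) = \frac{86007063 \left(\left(-13 - \left(-155\right) 95\right) + 34062\right)}{9371} = \frac{86007063 \left(\left(-13 - -14725\right) + 34062\right)}{9371} = \frac{86007063 \left(\left(-13 + 14725\right) + 34062\right)}{9371} = \frac{86007063 \left(14712 + 34062\right)}{9371} = \frac{86007063}{9371} \cdot 48774 = \frac{4194908490762}{9371}$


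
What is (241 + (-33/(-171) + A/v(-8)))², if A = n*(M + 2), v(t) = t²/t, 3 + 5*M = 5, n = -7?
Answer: 19231310329/324900 ≈ 59192.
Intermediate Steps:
M = ⅖ (M = -⅗ + (⅕)*5 = -⅗ + 1 = ⅖ ≈ 0.40000)
v(t) = t
A = -84/5 (A = -7*(⅖ + 2) = -7*12/5 = -84/5 ≈ -16.800)
(241 + (-33/(-171) + A/v(-8)))² = (241 + (-33/(-171) - 84/5/(-8)))² = (241 + (-33*(-1/171) - 84/5*(-⅛)))² = (241 + (11/57 + 21/10))² = (241 + 1307/570)² = (138677/570)² = 19231310329/324900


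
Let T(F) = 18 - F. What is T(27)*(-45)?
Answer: 405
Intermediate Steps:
T(27)*(-45) = (18 - 1*27)*(-45) = (18 - 27)*(-45) = -9*(-45) = 405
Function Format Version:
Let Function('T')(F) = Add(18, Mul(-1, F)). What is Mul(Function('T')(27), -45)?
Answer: 405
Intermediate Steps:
Mul(Function('T')(27), -45) = Mul(Add(18, Mul(-1, 27)), -45) = Mul(Add(18, -27), -45) = Mul(-9, -45) = 405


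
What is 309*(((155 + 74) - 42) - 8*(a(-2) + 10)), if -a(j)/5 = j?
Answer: 8343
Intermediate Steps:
a(j) = -5*j
309*(((155 + 74) - 42) - 8*(a(-2) + 10)) = 309*(((155 + 74) - 42) - 8*(-5*(-2) + 10)) = 309*((229 - 42) - 8*(10 + 10)) = 309*(187 - 8*20) = 309*(187 - 160) = 309*27 = 8343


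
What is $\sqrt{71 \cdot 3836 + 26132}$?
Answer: $2 \sqrt{74622} \approx 546.34$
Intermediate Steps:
$\sqrt{71 \cdot 3836 + 26132} = \sqrt{272356 + 26132} = \sqrt{298488} = 2 \sqrt{74622}$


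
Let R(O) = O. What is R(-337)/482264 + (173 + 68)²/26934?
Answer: 14000649313/6494649288 ≈ 2.1557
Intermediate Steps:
R(-337)/482264 + (173 + 68)²/26934 = -337/482264 + (173 + 68)²/26934 = -337*1/482264 + 241²*(1/26934) = -337/482264 + 58081*(1/26934) = -337/482264 + 58081/26934 = 14000649313/6494649288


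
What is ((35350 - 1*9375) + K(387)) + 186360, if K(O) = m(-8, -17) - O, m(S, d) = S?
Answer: 211940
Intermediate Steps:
K(O) = -8 - O
((35350 - 1*9375) + K(387)) + 186360 = ((35350 - 1*9375) + (-8 - 1*387)) + 186360 = ((35350 - 9375) + (-8 - 387)) + 186360 = (25975 - 395) + 186360 = 25580 + 186360 = 211940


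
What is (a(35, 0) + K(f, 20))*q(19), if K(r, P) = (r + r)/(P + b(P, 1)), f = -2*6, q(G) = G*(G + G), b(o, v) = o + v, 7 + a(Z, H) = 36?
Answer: 841130/41 ≈ 20515.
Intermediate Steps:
a(Z, H) = 29 (a(Z, H) = -7 + 36 = 29)
q(G) = 2*G² (q(G) = G*(2*G) = 2*G²)
f = -12
K(r, P) = 2*r/(1 + 2*P) (K(r, P) = (r + r)/(P + (P + 1)) = (2*r)/(P + (1 + P)) = (2*r)/(1 + 2*P) = 2*r/(1 + 2*P))
(a(35, 0) + K(f, 20))*q(19) = (29 + 2*(-12)/(1 + 2*20))*(2*19²) = (29 + 2*(-12)/(1 + 40))*(2*361) = (29 + 2*(-12)/41)*722 = (29 + 2*(-12)*(1/41))*722 = (29 - 24/41)*722 = (1165/41)*722 = 841130/41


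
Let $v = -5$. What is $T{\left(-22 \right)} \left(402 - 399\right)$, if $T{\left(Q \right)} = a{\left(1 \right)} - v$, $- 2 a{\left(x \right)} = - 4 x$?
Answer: $21$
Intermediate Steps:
$a{\left(x \right)} = 2 x$ ($a{\left(x \right)} = - \frac{\left(-4\right) x}{2} = 2 x$)
$T{\left(Q \right)} = 7$ ($T{\left(Q \right)} = 2 \cdot 1 - -5 = 2 + 5 = 7$)
$T{\left(-22 \right)} \left(402 - 399\right) = 7 \left(402 - 399\right) = 7 \cdot 3 = 21$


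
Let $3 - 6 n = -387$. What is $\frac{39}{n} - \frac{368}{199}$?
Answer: $- \frac{1243}{995} \approx -1.2492$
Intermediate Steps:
$n = 65$ ($n = \frac{1}{2} - - \frac{129}{2} = \frac{1}{2} + \frac{129}{2} = 65$)
$\frac{39}{n} - \frac{368}{199} = \frac{39}{65} - \frac{368}{199} = 39 \cdot \frac{1}{65} - \frac{368}{199} = \frac{3}{5} - \frac{368}{199} = - \frac{1243}{995}$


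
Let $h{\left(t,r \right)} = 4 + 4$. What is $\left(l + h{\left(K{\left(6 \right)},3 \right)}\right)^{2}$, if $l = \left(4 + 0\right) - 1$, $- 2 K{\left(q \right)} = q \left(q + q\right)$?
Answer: $121$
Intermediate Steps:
$K{\left(q \right)} = - q^{2}$ ($K{\left(q \right)} = - \frac{q \left(q + q\right)}{2} = - \frac{q 2 q}{2} = - \frac{2 q^{2}}{2} = - q^{2}$)
$h{\left(t,r \right)} = 8$
$l = 3$ ($l = 4 - 1 = 3$)
$\left(l + h{\left(K{\left(6 \right)},3 \right)}\right)^{2} = \left(3 + 8\right)^{2} = 11^{2} = 121$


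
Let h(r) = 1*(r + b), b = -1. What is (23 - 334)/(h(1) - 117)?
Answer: 311/117 ≈ 2.6581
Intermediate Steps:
h(r) = -1 + r (h(r) = 1*(r - 1) = 1*(-1 + r) = -1 + r)
(23 - 334)/(h(1) - 117) = (23 - 334)/((-1 + 1) - 117) = -311/(0 - 117) = -311/(-117) = -311*(-1/117) = 311/117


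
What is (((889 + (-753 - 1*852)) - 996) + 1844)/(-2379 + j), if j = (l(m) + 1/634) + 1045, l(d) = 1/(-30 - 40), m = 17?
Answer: -1464540/14800871 ≈ -0.098950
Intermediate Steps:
l(d) = -1/70 (l(d) = 1/(-70) = -1/70)
j = 11594134/11095 (j = (-1/70 + 1/634) + 1045 = -141/11095 + 1045 = 11594134/11095 ≈ 1045.0)
(((889 + (-753 - 1*852)) - 996) + 1844)/(-2379 + j) = (((889 + (-753 - 1*852)) - 996) + 1844)/(-2379 + 11594134/11095) = (((889 + (-753 - 852)) - 996) + 1844)/(-14800871/11095) = (((889 - 1605) - 996) + 1844)*(-11095/14800871) = ((-716 - 996) + 1844)*(-11095/14800871) = (-1712 + 1844)*(-11095/14800871) = 132*(-11095/14800871) = -1464540/14800871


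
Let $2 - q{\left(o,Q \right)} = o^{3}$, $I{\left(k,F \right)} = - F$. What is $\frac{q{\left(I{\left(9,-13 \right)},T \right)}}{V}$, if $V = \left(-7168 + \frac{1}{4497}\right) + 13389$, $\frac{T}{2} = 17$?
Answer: $- \frac{9870915}{27975838} \approx -0.35284$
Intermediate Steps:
$T = 34$ ($T = 2 \cdot 17 = 34$)
$q{\left(o,Q \right)} = 2 - o^{3}$
$V = \frac{27975838}{4497}$ ($V = \left(-7168 + \frac{1}{4497}\right) + 13389 = - \frac{32234495}{4497} + 13389 = \frac{27975838}{4497} \approx 6221.0$)
$\frac{q{\left(I{\left(9,-13 \right)},T \right)}}{V} = \frac{2 - \left(\left(-1\right) \left(-13\right)\right)^{3}}{\frac{27975838}{4497}} = \left(2 - 13^{3}\right) \frac{4497}{27975838} = \left(2 - 2197\right) \frac{4497}{27975838} = \left(-2195\right) \frac{4497}{27975838} = - \frac{9870915}{27975838}$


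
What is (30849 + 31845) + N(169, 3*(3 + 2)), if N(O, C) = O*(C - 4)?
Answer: 64553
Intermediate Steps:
N(O, C) = O*(-4 + C)
(30849 + 31845) + N(169, 3*(3 + 2)) = (30849 + 31845) + 169*(-4 + 3*(3 + 2)) = 62694 + 169*(-4 + 3*5) = 62694 + 169*(-4 + 15) = 62694 + 169*11 = 62694 + 1859 = 64553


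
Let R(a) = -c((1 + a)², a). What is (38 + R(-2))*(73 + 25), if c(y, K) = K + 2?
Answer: 3724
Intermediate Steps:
c(y, K) = 2 + K
R(a) = -2 - a (R(a) = -(2 + a) = -2 - a)
(38 + R(-2))*(73 + 25) = (38 + (-2 - 1*(-2)))*(73 + 25) = (38 + (-2 + 2))*98 = (38 + 0)*98 = 38*98 = 3724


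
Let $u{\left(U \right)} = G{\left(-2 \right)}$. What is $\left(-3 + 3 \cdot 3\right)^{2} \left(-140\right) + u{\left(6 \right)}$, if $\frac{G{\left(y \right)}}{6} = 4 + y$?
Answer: $-5028$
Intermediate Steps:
$G{\left(y \right)} = 24 + 6 y$ ($G{\left(y \right)} = 6 \left(4 + y\right) = 24 + 6 y$)
$u{\left(U \right)} = 12$ ($u{\left(U \right)} = 24 + 6 \left(-2\right) = 24 - 12 = 12$)
$\left(-3 + 3 \cdot 3\right)^{2} \left(-140\right) + u{\left(6 \right)} = \left(-3 + 3 \cdot 3\right)^{2} \left(-140\right) + 12 = \left(-3 + 9\right)^{2} \left(-140\right) + 12 = 6^{2} \left(-140\right) + 12 = 36 \left(-140\right) + 12 = -5040 + 12 = -5028$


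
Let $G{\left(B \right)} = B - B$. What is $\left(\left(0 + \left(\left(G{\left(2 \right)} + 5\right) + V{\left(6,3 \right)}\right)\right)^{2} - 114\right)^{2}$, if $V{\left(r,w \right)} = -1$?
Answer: $9604$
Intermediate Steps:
$G{\left(B \right)} = 0$
$\left(\left(0 + \left(\left(G{\left(2 \right)} + 5\right) + V{\left(6,3 \right)}\right)\right)^{2} - 114\right)^{2} = \left(\left(0 + \left(\left(0 + 5\right) - 1\right)\right)^{2} - 114\right)^{2} = \left(\left(0 + \left(5 - 1\right)\right)^{2} - 114\right)^{2} = \left(\left(0 + 4\right)^{2} - 114\right)^{2} = \left(4^{2} - 114\right)^{2} = \left(16 - 114\right)^{2} = \left(-98\right)^{2} = 9604$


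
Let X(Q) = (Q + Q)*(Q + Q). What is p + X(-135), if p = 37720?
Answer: 110620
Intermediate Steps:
X(Q) = 4*Q**2 (X(Q) = (2*Q)*(2*Q) = 4*Q**2)
p + X(-135) = 37720 + 4*(-135)**2 = 37720 + 4*18225 = 37720 + 72900 = 110620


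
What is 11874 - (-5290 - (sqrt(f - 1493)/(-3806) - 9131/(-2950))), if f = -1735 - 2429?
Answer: 50642931/2950 - I*sqrt(5657)/3806 ≈ 17167.0 - 0.019762*I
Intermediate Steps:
f = -4164
11874 - (-5290 - (sqrt(f - 1493)/(-3806) - 9131/(-2950))) = 11874 - (-5290 - (sqrt(-4164 - 1493)/(-3806) - 9131/(-2950))) = 11874 - (-5290 - (sqrt(-5657)*(-1/3806) - 9131*(-1/2950))) = 11874 - (-5290 - ((I*sqrt(5657))*(-1/3806) + 9131/2950)) = 11874 - (-5290 - (-I*sqrt(5657)/3806 + 9131/2950)) = 11874 - (-5290 - (9131/2950 - I*sqrt(5657)/3806)) = 11874 - (-5290 + (-9131/2950 + I*sqrt(5657)/3806)) = 11874 - (-15614631/2950 + I*sqrt(5657)/3806) = 11874 + (15614631/2950 - I*sqrt(5657)/3806) = 50642931/2950 - I*sqrt(5657)/3806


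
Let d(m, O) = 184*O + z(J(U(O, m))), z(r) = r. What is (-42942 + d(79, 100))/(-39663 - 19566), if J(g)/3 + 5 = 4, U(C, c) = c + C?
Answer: 24545/59229 ≈ 0.41441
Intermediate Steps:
U(C, c) = C + c
J(g) = -3 (J(g) = -15 + 3*4 = -15 + 12 = -3)
d(m, O) = -3 + 184*O (d(m, O) = 184*O - 3 = -3 + 184*O)
(-42942 + d(79, 100))/(-39663 - 19566) = (-42942 + (-3 + 184*100))/(-39663 - 19566) = (-42942 + (-3 + 18400))/(-59229) = (-42942 + 18397)*(-1/59229) = -24545*(-1/59229) = 24545/59229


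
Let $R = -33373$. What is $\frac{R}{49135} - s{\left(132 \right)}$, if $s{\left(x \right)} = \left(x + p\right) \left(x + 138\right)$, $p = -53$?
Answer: $- \frac{1048082923}{49135} \approx -21331.0$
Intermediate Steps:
$s{\left(x \right)} = \left(-53 + x\right) \left(138 + x\right)$ ($s{\left(x \right)} = \left(x - 53\right) \left(x + 138\right) = \left(-53 + x\right) \left(138 + x\right)$)
$\frac{R}{49135} - s{\left(132 \right)} = - \frac{33373}{49135} - \left(-7314 + 132^{2} + 85 \cdot 132\right) = \left(-33373\right) \frac{1}{49135} - \left(-7314 + 17424 + 11220\right) = - \frac{33373}{49135} - 21330 = - \frac{1048082923}{49135}$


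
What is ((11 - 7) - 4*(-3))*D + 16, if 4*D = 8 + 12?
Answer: 96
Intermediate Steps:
D = 5 (D = (8 + 12)/4 = (¼)*20 = 5)
((11 - 7) - 4*(-3))*D + 16 = ((11 - 7) - 4*(-3))*5 + 16 = (4 + 12)*5 + 16 = 16*5 + 16 = 80 + 16 = 96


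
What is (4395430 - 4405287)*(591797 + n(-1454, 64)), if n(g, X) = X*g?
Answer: -4916090037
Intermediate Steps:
(4395430 - 4405287)*(591797 + n(-1454, 64)) = (4395430 - 4405287)*(591797 + 64*(-1454)) = -9857*(591797 - 93056) = -9857*498741 = -4916090037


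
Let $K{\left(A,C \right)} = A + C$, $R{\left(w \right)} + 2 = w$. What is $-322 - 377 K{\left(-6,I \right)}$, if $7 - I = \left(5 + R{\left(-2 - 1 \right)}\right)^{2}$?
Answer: $-699$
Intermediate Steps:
$R{\left(w \right)} = -2 + w$
$I = 7$ ($I = 7 - \left(5 - 5\right)^{2} = 7 - 0^{2} = 7 - 0 = 7 + 0 = 7$)
$-322 - 377 K{\left(-6,I \right)} = -322 - 377 \left(-6 + 7\right) = -322 - 377 = -699$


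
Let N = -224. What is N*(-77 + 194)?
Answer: -26208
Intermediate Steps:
N*(-77 + 194) = -224*(-77 + 194) = -224*117 = -26208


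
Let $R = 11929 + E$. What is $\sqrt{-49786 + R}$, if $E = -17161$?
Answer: $i \sqrt{55018} \approx 234.56 i$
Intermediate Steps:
$R = -5232$ ($R = 11929 - 17161 = -5232$)
$\sqrt{-49786 + R} = \sqrt{-49786 - 5232} = \sqrt{-55018} = i \sqrt{55018}$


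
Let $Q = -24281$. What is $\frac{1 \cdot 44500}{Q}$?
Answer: $- \frac{44500}{24281} \approx -1.8327$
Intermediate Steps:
$\frac{1 \cdot 44500}{Q} = \frac{1 \cdot 44500}{-24281} = 44500 \left(- \frac{1}{24281}\right) = - \frac{44500}{24281}$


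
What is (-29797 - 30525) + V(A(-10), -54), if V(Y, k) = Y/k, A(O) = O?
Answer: -1628689/27 ≈ -60322.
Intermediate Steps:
(-29797 - 30525) + V(A(-10), -54) = (-29797 - 30525) - 10/(-54) = -60322 - 10*(-1/54) = -60322 + 5/27 = -1628689/27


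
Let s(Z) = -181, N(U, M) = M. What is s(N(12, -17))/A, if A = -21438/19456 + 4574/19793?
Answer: 34850881024/167665295 ≈ 207.86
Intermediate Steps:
A = -167665295/192546304 (A = -21438*1/19456 + 4574*(1/19793) = -10719/9728 + 4574/19793 = -167665295/192546304 ≈ -0.87078)
s(N(12, -17))/A = -181/(-167665295/192546304) = -181*(-192546304/167665295) = 34850881024/167665295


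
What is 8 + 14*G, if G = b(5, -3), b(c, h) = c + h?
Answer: 36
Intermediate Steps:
G = 2 (G = 5 - 3 = 2)
8 + 14*G = 8 + 14*2 = 8 + 28 = 36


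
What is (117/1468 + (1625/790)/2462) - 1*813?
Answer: -29013407027/35690383 ≈ -812.92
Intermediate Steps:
(117/1468 + (1625/790)/2462) - 1*813 = (117*(1/1468) + (1625*(1/790))*(1/2462)) - 813 = (117/1468 + (325/158)*(1/2462)) - 813 = (117/1468 + 325/388996) - 813 = 2874352/35690383 - 813 = -29013407027/35690383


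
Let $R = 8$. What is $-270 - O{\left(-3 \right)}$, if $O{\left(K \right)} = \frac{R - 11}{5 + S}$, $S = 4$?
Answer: $- \frac{809}{3} \approx -269.67$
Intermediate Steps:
$O{\left(K \right)} = - \frac{1}{3}$ ($O{\left(K \right)} = \frac{8 - 11}{5 + 4} = - \frac{3}{9} = \left(-3\right) \frac{1}{9} = - \frac{1}{3}$)
$-270 - O{\left(-3 \right)} = -270 - - \frac{1}{3} = -270 + \frac{1}{3} = - \frac{809}{3}$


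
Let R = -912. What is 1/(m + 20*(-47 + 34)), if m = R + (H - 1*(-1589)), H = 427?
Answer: 1/844 ≈ 0.0011848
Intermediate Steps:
m = 1104 (m = -912 + (427 - 1*(-1589)) = -912 + (427 + 1589) = -912 + 2016 = 1104)
1/(m + 20*(-47 + 34)) = 1/(1104 + 20*(-47 + 34)) = 1/(1104 + 20*(-13)) = 1/(1104 - 260) = 1/844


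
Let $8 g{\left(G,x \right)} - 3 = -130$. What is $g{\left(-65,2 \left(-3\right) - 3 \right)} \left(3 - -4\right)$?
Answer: $- \frac{889}{8} \approx -111.13$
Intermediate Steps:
$g{\left(G,x \right)} = - \frac{127}{8}$ ($g{\left(G,x \right)} = \frac{3}{8} + \frac{1}{8} \left(-130\right) = \frac{3}{8} - \frac{65}{4} = - \frac{127}{8}$)
$g{\left(-65,2 \left(-3\right) - 3 \right)} \left(3 - -4\right) = - \frac{127 \left(3 - -4\right)}{8} = - \frac{127 \left(3 + 4\right)}{8} = \left(- \frac{127}{8}\right) 7 = - \frac{889}{8}$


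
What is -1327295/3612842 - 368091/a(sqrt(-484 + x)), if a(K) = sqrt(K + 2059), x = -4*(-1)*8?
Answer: -1327295/3612842 - 368091/sqrt(2059 + 2*I*sqrt(113)) ≈ -8112.0 + 41.878*I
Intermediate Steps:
x = 32 (x = 4*8 = 32)
a(K) = sqrt(2059 + K)
-1327295/3612842 - 368091/a(sqrt(-484 + x)) = -1327295/3612842 - 368091/sqrt(2059 + sqrt(-484 + 32)) = -1327295*1/3612842 - 368091/sqrt(2059 + sqrt(-452)) = -1327295/3612842 - 368091/sqrt(2059 + 2*I*sqrt(113))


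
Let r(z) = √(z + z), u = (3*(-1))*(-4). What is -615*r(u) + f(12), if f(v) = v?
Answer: 12 - 1230*√6 ≈ -3000.9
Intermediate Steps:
u = 12 (u = -3*(-4) = 12)
r(z) = √2*√z (r(z) = √(2*z) = √2*√z)
-615*r(u) + f(12) = -615*√2*√12 + 12 = -615*√2*2*√3 + 12 = -1230*√6 + 12 = 12 - 1230*√6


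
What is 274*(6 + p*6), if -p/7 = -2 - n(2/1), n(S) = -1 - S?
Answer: -9864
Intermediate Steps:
p = -7 (p = -7*(-2 - (-1 - 2/1)) = -7*(-2 - (-1 - 2)) = -7*(-2 - 1*(-3)) = -7*(-2 + 3) = -7*1 = -7)
274*(6 + p*6) = 274*(6 - 7*6) = 274*(6 - 42) = 274*(-36) = -9864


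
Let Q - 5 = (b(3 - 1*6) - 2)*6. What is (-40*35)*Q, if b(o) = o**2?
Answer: -65800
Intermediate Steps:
Q = 47 (Q = 5 + ((3 - 1*6)**2 - 2)*6 = 5 + ((3 - 6)**2 - 2)*6 = 5 + ((-3)**2 - 2)*6 = 5 + (9 - 2)*6 = 5 + 7*6 = 5 + 42 = 47)
(-40*35)*Q = -40*35*47 = -1400*47 = -65800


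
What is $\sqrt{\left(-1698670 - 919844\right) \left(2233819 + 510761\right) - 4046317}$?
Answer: $i \sqrt{7186725200437} \approx 2.6808 \cdot 10^{6} i$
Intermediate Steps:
$\sqrt{\left(-1698670 - 919844\right) \left(2233819 + 510761\right) - 4046317} = \sqrt{\left(-2618514\right) 2744580 - 4046317} = \sqrt{-7186721154120 - 4046317} = \sqrt{-7186725200437} = i \sqrt{7186725200437}$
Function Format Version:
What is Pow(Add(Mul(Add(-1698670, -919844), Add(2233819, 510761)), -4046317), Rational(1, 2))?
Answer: Mul(I, Pow(7186725200437, Rational(1, 2))) ≈ Mul(2.6808e+6, I)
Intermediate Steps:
Pow(Add(Mul(Add(-1698670, -919844), Add(2233819, 510761)), -4046317), Rational(1, 2)) = Pow(Add(Mul(-2618514, 2744580), -4046317), Rational(1, 2)) = Pow(Add(-7186721154120, -4046317), Rational(1, 2)) = Pow(-7186725200437, Rational(1, 2)) = Mul(I, Pow(7186725200437, Rational(1, 2)))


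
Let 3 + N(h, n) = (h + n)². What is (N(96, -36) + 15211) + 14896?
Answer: 33704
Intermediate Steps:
N(h, n) = -3 + (h + n)²
(N(96, -36) + 15211) + 14896 = ((-3 + (96 - 36)²) + 15211) + 14896 = ((-3 + 60²) + 15211) + 14896 = ((-3 + 3600) + 15211) + 14896 = (3597 + 15211) + 14896 = 18808 + 14896 = 33704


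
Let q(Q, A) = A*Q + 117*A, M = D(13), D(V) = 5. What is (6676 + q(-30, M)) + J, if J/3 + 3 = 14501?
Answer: 50605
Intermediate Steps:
M = 5
J = 43494 (J = -9 + 3*14501 = -9 + 43503 = 43494)
q(Q, A) = 117*A + A*Q
(6676 + q(-30, M)) + J = (6676 + 5*(117 - 30)) + 43494 = (6676 + 5*87) + 43494 = (6676 + 435) + 43494 = 7111 + 43494 = 50605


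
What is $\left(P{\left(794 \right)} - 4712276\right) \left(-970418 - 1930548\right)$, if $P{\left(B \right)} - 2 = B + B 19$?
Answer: $13624079316604$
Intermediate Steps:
$P{\left(B \right)} = 2 + 20 B$ ($P{\left(B \right)} = 2 + \left(B + B 19\right) = 2 + \left(B + 19 B\right) = 2 + 20 B$)
$\left(P{\left(794 \right)} - 4712276\right) \left(-970418 - 1930548\right) = \left(\left(2 + 20 \cdot 794\right) - 4712276\right) \left(-970418 - 1930548\right) = \left(\left(2 + 15880\right) - 4712276\right) \left(-2900966\right) = \left(15882 - 4712276\right) \left(-2900966\right) = \left(-4696394\right) \left(-2900966\right) = 13624079316604$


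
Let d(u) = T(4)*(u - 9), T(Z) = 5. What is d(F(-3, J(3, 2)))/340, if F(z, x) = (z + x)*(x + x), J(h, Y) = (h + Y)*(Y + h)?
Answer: 1091/68 ≈ 16.044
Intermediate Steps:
J(h, Y) = (Y + h)**2 (J(h, Y) = (Y + h)*(Y + h) = (Y + h)**2)
F(z, x) = 2*x*(x + z) (F(z, x) = (x + z)*(2*x) = 2*x*(x + z))
d(u) = -45 + 5*u (d(u) = 5*(u - 9) = 5*(-9 + u) = -45 + 5*u)
d(F(-3, J(3, 2)))/340 = (-45 + 5*(2*(2 + 3)**2*((2 + 3)**2 - 3)))/340 = (-45 + 5*(2*5**2*(5**2 - 3)))*(1/340) = (-45 + 5*(2*25*(25 - 3)))*(1/340) = (-45 + 5*(2*25*22))*(1/340) = (-45 + 5*1100)*(1/340) = (-45 + 5500)*(1/340) = 5455*(1/340) = 1091/68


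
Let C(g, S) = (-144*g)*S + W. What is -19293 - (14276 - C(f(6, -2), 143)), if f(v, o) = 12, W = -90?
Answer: -280763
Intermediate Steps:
C(g, S) = -90 - 144*S*g (C(g, S) = (-144*g)*S - 90 = -144*S*g - 90 = -90 - 144*S*g)
-19293 - (14276 - C(f(6, -2), 143)) = -19293 - (14276 - (-90 - 144*143*12)) = -19293 - (14276 - (-90 - 247104)) = -19293 - (14276 - 1*(-247194)) = -19293 - (14276 + 247194) = -19293 - 1*261470 = -19293 - 261470 = -280763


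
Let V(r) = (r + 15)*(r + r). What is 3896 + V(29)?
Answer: 6448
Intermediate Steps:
V(r) = 2*r*(15 + r) (V(r) = (15 + r)*(2*r) = 2*r*(15 + r))
3896 + V(29) = 3896 + 2*29*(15 + 29) = 3896 + 2*29*44 = 3896 + 2552 = 6448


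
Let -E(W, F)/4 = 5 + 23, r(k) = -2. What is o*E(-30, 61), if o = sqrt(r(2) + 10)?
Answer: -224*sqrt(2) ≈ -316.78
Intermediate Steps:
E(W, F) = -112 (E(W, F) = -4*(5 + 23) = -4*28 = -112)
o = 2*sqrt(2) (o = sqrt(-2 + 10) = sqrt(8) = 2*sqrt(2) ≈ 2.8284)
o*E(-30, 61) = (2*sqrt(2))*(-112) = -224*sqrt(2)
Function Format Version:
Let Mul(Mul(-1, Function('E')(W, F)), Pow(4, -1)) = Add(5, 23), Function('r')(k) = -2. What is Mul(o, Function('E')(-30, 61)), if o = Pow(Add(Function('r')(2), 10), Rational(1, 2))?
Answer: Mul(-224, Pow(2, Rational(1, 2))) ≈ -316.78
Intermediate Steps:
Function('E')(W, F) = -112 (Function('E')(W, F) = Mul(-4, Add(5, 23)) = Mul(-4, 28) = -112)
o = Mul(2, Pow(2, Rational(1, 2))) (o = Pow(Add(-2, 10), Rational(1, 2)) = Pow(8, Rational(1, 2)) = Mul(2, Pow(2, Rational(1, 2))) ≈ 2.8284)
Mul(o, Function('E')(-30, 61)) = Mul(Mul(2, Pow(2, Rational(1, 2))), -112) = Mul(-224, Pow(2, Rational(1, 2)))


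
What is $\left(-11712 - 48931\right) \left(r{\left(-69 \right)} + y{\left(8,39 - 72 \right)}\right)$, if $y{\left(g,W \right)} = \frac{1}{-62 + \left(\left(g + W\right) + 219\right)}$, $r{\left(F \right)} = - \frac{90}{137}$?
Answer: $\frac{64739159}{1644} \approx 39379.0$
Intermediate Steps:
$r{\left(F \right)} = - \frac{90}{137}$ ($r{\left(F \right)} = \left(-90\right) \frac{1}{137} = - \frac{90}{137}$)
$y{\left(g,W \right)} = \frac{1}{157 + W + g}$ ($y{\left(g,W \right)} = \frac{1}{-62 + \left(\left(W + g\right) + 219\right)} = \frac{1}{-62 + \left(219 + W + g\right)} = \frac{1}{157 + W + g}$)
$\left(-11712 - 48931\right) \left(r{\left(-69 \right)} + y{\left(8,39 - 72 \right)}\right) = \left(-11712 - 48931\right) \left(- \frac{90}{137} + \frac{1}{157 + \left(39 - 72\right) + 8}\right) = - 60643 \left(- \frac{90}{137} + \frac{1}{157 + \left(39 - 72\right) + 8}\right) = - 60643 \left(- \frac{90}{137} + \frac{1}{157 - 33 + 8}\right) = - 60643 \left(- \frac{90}{137} + \frac{1}{132}\right) = \left(-60643\right) \left(- \frac{11743}{18084}\right) = \frac{64739159}{1644}$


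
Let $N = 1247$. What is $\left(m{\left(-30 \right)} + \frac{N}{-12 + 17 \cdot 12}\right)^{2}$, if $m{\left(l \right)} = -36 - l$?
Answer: $\frac{9025}{36864} \approx 0.24482$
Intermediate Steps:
$\left(m{\left(-30 \right)} + \frac{N}{-12 + 17 \cdot 12}\right)^{2} = \left(\left(-36 - -30\right) + \frac{1247}{-12 + 17 \cdot 12}\right)^{2} = \left(\left(-36 + 30\right) + \frac{1247}{-12 + 204}\right)^{2} = \left(-6 + \frac{1247}{192}\right)^{2} = \left(\frac{95}{192}\right)^{2} = \frac{9025}{36864}$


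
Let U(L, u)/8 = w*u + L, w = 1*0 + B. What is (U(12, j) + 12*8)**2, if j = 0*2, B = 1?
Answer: 36864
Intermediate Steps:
w = 1 (w = 1*0 + 1 = 0 + 1 = 1)
j = 0
U(L, u) = 8*L + 8*u (U(L, u) = 8*(1*u + L) = 8*(u + L) = 8*(L + u) = 8*L + 8*u)
(U(12, j) + 12*8)**2 = ((8*12 + 8*0) + 12*8)**2 = ((96 + 0) + 96)**2 = (96 + 96)**2 = 192**2 = 36864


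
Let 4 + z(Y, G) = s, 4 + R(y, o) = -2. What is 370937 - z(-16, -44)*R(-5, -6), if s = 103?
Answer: 371531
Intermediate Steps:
R(y, o) = -6 (R(y, o) = -4 - 2 = -6)
z(Y, G) = 99 (z(Y, G) = -4 + 103 = 99)
370937 - z(-16, -44)*R(-5, -6) = 370937 - 99*(-6) = 370937 - 1*(-594) = 370937 + 594 = 371531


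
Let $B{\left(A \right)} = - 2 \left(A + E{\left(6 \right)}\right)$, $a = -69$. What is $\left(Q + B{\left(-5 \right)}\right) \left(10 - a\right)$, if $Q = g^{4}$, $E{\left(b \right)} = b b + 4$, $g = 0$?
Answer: $-5530$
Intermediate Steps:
$E{\left(b \right)} = 4 + b^{2}$ ($E{\left(b \right)} = b^{2} + 4 = 4 + b^{2}$)
$B{\left(A \right)} = -80 - 2 A$ ($B{\left(A \right)} = - 2 \left(A + \left(4 + 6^{2}\right)\right) = - 2 \left(A + \left(4 + 36\right)\right) = - 2 \left(A + 40\right) = - 2 \left(40 + A\right) = -80 - 2 A$)
$Q = 0$ ($Q = 0^{4} = 0$)
$\left(Q + B{\left(-5 \right)}\right) \left(10 - a\right) = \left(0 - 70\right) \left(10 - -69\right) = \left(0 + \left(-80 + 10\right)\right) \left(10 + 69\right) = \left(0 - 70\right) 79 = \left(-70\right) 79 = -5530$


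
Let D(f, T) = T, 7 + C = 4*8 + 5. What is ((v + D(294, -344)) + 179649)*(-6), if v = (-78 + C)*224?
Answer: -1011318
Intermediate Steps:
C = 30 (C = -7 + (4*8 + 5) = -7 + (32 + 5) = -7 + 37 = 30)
v = -10752 (v = (-78 + 30)*224 = -48*224 = -10752)
((v + D(294, -344)) + 179649)*(-6) = ((-10752 - 344) + 179649)*(-6) = (-11096 + 179649)*(-6) = 168553*(-6) = -1011318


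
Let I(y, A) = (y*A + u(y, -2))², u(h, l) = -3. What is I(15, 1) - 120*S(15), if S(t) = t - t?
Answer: 144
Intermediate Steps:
S(t) = 0
I(y, A) = (-3 + A*y)² (I(y, A) = (y*A - 3)² = (A*y - 3)² = (-3 + A*y)²)
I(15, 1) - 120*S(15) = (-3 + 1*15)² - 120*0 = (-3 + 15)² + 0 = 12² + 0 = 144 + 0 = 144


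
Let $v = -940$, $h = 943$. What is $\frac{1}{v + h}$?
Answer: $\frac{1}{3} \approx 0.33333$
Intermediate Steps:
$\frac{1}{v + h} = \frac{1}{-940 + 943} = \frac{1}{3}$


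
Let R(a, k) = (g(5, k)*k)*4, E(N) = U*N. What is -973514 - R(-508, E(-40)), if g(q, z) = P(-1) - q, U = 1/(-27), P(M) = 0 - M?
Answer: -26284238/27 ≈ -9.7349e+5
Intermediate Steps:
P(M) = -M
U = -1/27 ≈ -0.037037
g(q, z) = 1 - q (g(q, z) = -1*(-1) - q = 1 - q)
E(N) = -N/27
R(a, k) = -16*k (R(a, k) = ((1 - 1*5)*k)*4 = ((1 - 5)*k)*4 = -4*k*4 = -16*k)
-973514 - R(-508, E(-40)) = -973514 - (-16)*(-1/27*(-40)) = -973514 - (-16)*40/27 = -973514 - 1*(-640/27) = -973514 + 640/27 = -26284238/27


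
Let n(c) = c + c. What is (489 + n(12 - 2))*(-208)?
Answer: -105872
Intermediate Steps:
n(c) = 2*c
(489 + n(12 - 2))*(-208) = (489 + 2*(12 - 2))*(-208) = (489 + 2*10)*(-208) = (489 + 20)*(-208) = 509*(-208) = -105872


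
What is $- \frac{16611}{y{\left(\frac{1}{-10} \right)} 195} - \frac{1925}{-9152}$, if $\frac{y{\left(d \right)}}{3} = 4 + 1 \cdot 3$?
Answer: $- \frac{47999}{12480} \approx -3.8461$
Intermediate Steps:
$y{\left(d \right)} = 21$ ($y{\left(d \right)} = 3 \left(4 + 1 \cdot 3\right) = 3 \left(4 + 3\right) = 3 \cdot 7 = 21$)
$- \frac{16611}{y{\left(\frac{1}{-10} \right)} 195} - \frac{1925}{-9152} = - \frac{16611}{21 \cdot 195} - \frac{1925}{-9152} = - \frac{16611}{4095} - - \frac{175}{832} = \left(-16611\right) \frac{1}{4095} + \frac{175}{832} = - \frac{791}{195} + \frac{175}{832} = - \frac{47999}{12480}$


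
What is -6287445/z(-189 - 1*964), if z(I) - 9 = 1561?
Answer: -1257489/314 ≈ -4004.7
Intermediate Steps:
z(I) = 1570 (z(I) = 9 + 1561 = 1570)
-6287445/z(-189 - 1*964) = -6287445/1570 = -6287445*1/1570 = -1257489/314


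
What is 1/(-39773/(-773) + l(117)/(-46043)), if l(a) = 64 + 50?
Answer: 35591239/1831180117 ≈ 0.019436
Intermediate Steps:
l(a) = 114
1/(-39773/(-773) + l(117)/(-46043)) = 1/(-39773/(-773) + 114/(-46043)) = 1/(-39773*(-1/773) + 114*(-1/46043)) = 1/(39773/773 - 114/46043) = 1/(1831180117/35591239) = 35591239/1831180117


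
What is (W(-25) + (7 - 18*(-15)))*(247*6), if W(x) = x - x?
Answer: 410514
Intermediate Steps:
W(x) = 0
(W(-25) + (7 - 18*(-15)))*(247*6) = (0 + (7 - 18*(-15)))*(247*6) = (0 + (7 + 270))*1482 = (0 + 277)*1482 = 277*1482 = 410514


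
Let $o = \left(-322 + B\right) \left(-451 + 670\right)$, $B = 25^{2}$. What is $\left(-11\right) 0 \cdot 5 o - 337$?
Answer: $-337$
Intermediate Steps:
$B = 625$
$o = 66357$ ($o = \left(-322 + 625\right) \left(-451 + 670\right) = 303 \cdot 219 = 66357$)
$\left(-11\right) 0 \cdot 5 o - 337 = \left(-11\right) 0 \cdot 5 \cdot 66357 - 337 = 0 \cdot 5 \cdot 66357 - 337 = 0 \cdot 66357 - 337 = 0 - 337 = -337$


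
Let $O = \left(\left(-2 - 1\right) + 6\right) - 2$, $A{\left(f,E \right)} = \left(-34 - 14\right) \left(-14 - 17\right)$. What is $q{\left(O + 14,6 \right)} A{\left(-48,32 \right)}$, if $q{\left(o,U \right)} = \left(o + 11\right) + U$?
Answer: $47616$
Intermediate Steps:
$A{\left(f,E \right)} = 1488$ ($A{\left(f,E \right)} = \left(-48\right) \left(-31\right) = 1488$)
$O = 1$ ($O = \left(\left(-2 - 1\right) + 6\right) - 2 = \left(-3 + 6\right) - 2 = 3 - 2 = 1$)
$q{\left(o,U \right)} = 11 + U + o$ ($q{\left(o,U \right)} = \left(11 + o\right) + U = 11 + U + o$)
$q{\left(O + 14,6 \right)} A{\left(-48,32 \right)} = \left(11 + 6 + \left(1 + 14\right)\right) 1488 = \left(11 + 6 + 15\right) 1488 = 32 \cdot 1488 = 47616$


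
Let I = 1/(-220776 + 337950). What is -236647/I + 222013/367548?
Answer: -10191692760720731/367548 ≈ -2.7729e+10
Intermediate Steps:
I = 1/117174 ≈ 8.5343e-6
-236647/I + 222013/367548 = -236647/1/117174 + 222013/367548 = -236647*117174 + 222013*(1/367548) = -27728875578 + 222013/367548 = -10191692760720731/367548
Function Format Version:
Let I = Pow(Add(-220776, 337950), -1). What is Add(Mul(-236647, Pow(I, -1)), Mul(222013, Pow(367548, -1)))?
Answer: Rational(-10191692760720731, 367548) ≈ -2.7729e+10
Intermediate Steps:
I = Rational(1, 117174) (I = Pow(117174, -1) = Rational(1, 117174) ≈ 8.5343e-6)
Add(Mul(-236647, Pow(I, -1)), Mul(222013, Pow(367548, -1))) = Add(Mul(-236647, Pow(Rational(1, 117174), -1)), Mul(222013, Pow(367548, -1))) = Add(Mul(-236647, 117174), Mul(222013, Rational(1, 367548))) = Add(-27728875578, Rational(222013, 367548)) = Rational(-10191692760720731, 367548)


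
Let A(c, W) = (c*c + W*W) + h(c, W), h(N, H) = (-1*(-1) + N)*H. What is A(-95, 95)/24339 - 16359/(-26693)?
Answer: 11256173/11397911 ≈ 0.98756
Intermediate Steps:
h(N, H) = H*(1 + N) (h(N, H) = (1 + N)*H = H*(1 + N))
A(c, W) = W² + c² + W*(1 + c) (A(c, W) = (c*c + W*W) + W*(1 + c) = (c² + W²) + W*(1 + c) = (W² + c²) + W*(1 + c) = W² + c² + W*(1 + c))
A(-95, 95)/24339 - 16359/(-26693) = (95² + (-95)² + 95*(1 - 95))/24339 - 16359/(-26693) = (9025 + 9025 + 95*(-94))*(1/24339) - 16359*(-1/26693) = (9025 + 9025 - 8930)*(1/24339) + 16359/26693 = 9120*(1/24339) + 16359/26693 = 160/427 + 16359/26693 = 11256173/11397911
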